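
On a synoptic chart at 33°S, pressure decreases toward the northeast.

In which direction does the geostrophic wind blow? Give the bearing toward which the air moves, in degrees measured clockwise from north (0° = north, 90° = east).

315°

The pressure-gradient force points toward the northeast (bearing 045°).
Geostrophic balance: in the Southern Hemisphere the Coriolis force deflects motion to the left, so the geostrophic wind blows 90° to the left of the pressure-gradient force (low pressure on the right).
Rotating 045° by 90° counterclockwise gives 315° — the wind blows toward the northwest.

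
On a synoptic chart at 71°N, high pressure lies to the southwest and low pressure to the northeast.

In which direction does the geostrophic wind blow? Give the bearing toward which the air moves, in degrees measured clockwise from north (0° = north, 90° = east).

The pressure-gradient force points toward the northeast (bearing 045°).
Geostrophic balance: in the Northern Hemisphere the Coriolis force deflects motion to the right, so the geostrophic wind blows 90° to the right of the pressure-gradient force (low pressure on the left).
Rotating 045° by 90° clockwise gives 135° — the wind blows toward the southeast.

135°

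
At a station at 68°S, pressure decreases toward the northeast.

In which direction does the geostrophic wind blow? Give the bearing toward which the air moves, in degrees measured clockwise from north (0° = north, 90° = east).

315°

The pressure-gradient force points toward the northeast (bearing 045°).
Geostrophic balance: in the Southern Hemisphere the Coriolis force deflects motion to the left, so the geostrophic wind blows 90° to the left of the pressure-gradient force (low pressure on the right).
Rotating 045° by 90° counterclockwise gives 315° — the wind blows toward the northwest.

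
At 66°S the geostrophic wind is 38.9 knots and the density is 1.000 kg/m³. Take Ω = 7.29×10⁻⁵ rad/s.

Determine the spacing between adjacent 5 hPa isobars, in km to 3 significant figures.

Coriolis parameter at 66°S:
f = 2Ω sin φ = 2 × 7.29×10⁻⁵ × sin 66° = 1.33×10⁻⁴ s⁻¹
Wind speed in SI: 38.9 knots = 20.0 m/s
Geostrophic balance rearranged: |∂P/∂n| = f ρ V_g
|∂P/∂n| = 1.33×10⁻⁴ × 1.000 × 20.0 = 2.67×10⁻³ Pa/m
Isobar spacing: Δn = ΔP/|∂P/∂n| = 500 Pa / 2.67×10⁻³ Pa/m = 187583 m ≈ 188 km

188 km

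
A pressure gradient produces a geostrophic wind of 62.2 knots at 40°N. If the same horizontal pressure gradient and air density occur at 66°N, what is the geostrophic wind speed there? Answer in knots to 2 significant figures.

With the same pressure gradient and density, V_g ∝ 1/f ∝ 1/sin φ.
V₂ = V₁ · sin φ₁ / sin φ₂ = 62.2 × sin 40° / sin 66°
V₂ = 62.2 × 0.6428/0.9135 = 44 knots

44 knots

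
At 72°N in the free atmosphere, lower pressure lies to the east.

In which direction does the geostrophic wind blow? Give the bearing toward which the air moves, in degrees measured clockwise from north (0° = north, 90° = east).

The pressure-gradient force points toward the east (bearing 090°).
Geostrophic balance: in the Northern Hemisphere the Coriolis force deflects motion to the right, so the geostrophic wind blows 90° to the right of the pressure-gradient force (low pressure on the left).
Rotating 090° by 90° clockwise gives 180° — the wind blows toward the south.

180°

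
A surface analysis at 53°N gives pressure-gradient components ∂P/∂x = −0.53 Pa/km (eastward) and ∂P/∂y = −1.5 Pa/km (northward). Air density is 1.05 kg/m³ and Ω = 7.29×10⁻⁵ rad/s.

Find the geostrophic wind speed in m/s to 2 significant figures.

13 m/s

Coriolis parameter at 53°N:
f = 2Ω sin φ = 2 × 7.29×10⁻⁵ × sin 53° = 1.16×10⁻⁴ s⁻¹
Component geostrophic relations (x east, y north):
u_g = −(1/(fρ)) ∂P/∂y,  v_g = (1/(fρ)) ∂P/∂x
u_g = −(−1.5×10⁻³)/(1.16×10⁻⁴ × 1.05) = 12.3 m/s;  v_g = (−0.53×10⁻³)/(1.16×10⁻⁴ × 1.05) = −4.33 m/s
|V_g| = √(u_g² + v_g²) = 13.0 m/s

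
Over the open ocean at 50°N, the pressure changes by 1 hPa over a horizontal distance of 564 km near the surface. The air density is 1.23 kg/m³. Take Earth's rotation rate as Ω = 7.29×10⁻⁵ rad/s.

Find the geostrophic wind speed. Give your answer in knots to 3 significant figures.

Coriolis parameter at 50°N:
f = 2Ω sin φ = 2 × 7.29×10⁻⁵ × sin 50° = 1.12×10⁻⁴ s⁻¹
Pressure gradient: |∂P/∂n| = 100 Pa / 564000 m = 1.77×10⁻⁴ Pa/m
Geostrophic balance (pressure-gradient force = Coriolis force):
V_g = (1/(fρ)) |∂P/∂n| = 1.77×10⁻⁴ / (1.12×10⁻⁴ × 1.23) = 1.29 m/s
Converting: 1.29 m/s × 1.944 = 2.51 knots

2.51 knots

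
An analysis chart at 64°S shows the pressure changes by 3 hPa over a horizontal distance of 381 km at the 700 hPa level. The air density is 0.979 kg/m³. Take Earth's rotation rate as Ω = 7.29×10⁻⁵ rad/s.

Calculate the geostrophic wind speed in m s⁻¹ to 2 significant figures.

6.1 m s⁻¹

Coriolis parameter at 64°S:
f = 2Ω sin φ = 2 × 7.29×10⁻⁵ × sin 64° = 1.31×10⁻⁴ s⁻¹
Pressure gradient: |∂P/∂n| = 300 Pa / 381000 m = 7.87×10⁻⁴ Pa/m
Geostrophic balance (pressure-gradient force = Coriolis force):
V_g = (1/(fρ)) |∂P/∂n| = 7.87×10⁻⁴ / (1.31×10⁻⁴ × 0.979) = 6.14 m/s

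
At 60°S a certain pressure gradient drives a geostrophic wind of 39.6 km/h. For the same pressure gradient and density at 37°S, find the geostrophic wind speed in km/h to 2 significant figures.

With the same pressure gradient and density, V_g ∝ 1/f ∝ 1/sin φ.
V₂ = V₁ · sin φ₁ / sin φ₂ = 39.6 × sin 60° / sin 37°
V₂ = 39.6 × 0.8660/0.6018 = 57 km/h

57 km/h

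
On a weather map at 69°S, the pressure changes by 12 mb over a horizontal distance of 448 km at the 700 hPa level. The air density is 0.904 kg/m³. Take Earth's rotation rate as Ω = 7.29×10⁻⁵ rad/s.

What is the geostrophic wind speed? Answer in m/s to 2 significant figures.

22 m/s

Coriolis parameter at 69°S:
f = 2Ω sin φ = 2 × 7.29×10⁻⁵ × sin 69° = 1.36×10⁻⁴ s⁻¹
Pressure gradient: |∂P/∂n| = 1200 Pa / 448000 m = 2.68×10⁻³ Pa/m
Geostrophic balance (pressure-gradient force = Coriolis force):
V_g = (1/(fρ)) |∂P/∂n| = 2.68×10⁻³ / (1.36×10⁻⁴ × 0.904) = 21.8 m/s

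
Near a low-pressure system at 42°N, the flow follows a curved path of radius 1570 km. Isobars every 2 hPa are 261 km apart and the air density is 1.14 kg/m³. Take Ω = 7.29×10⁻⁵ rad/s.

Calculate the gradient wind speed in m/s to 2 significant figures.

6.6 m/s

Coriolis parameter at 42°N:
f = 2Ω sin φ = 2 × 7.29×10⁻⁵ × sin 42° = 9.76×10⁻⁵ s⁻¹
Pressure gradient: |∂P/∂n| = 200 Pa / 261000 m = 7.66×10⁻⁴ Pa/m
Geostrophic speed: V_g = |∂P/∂n|/(fρ) = 7.66×10⁻⁴/(9.76×10⁻⁵ × 1.14) = 6.89 m/s
Around a low, centrifugal force acts outward with Coriolis, so pressure-gradient force balances both:
(1/ρ)|∂P/∂n| = fV + V²/R  →  V² + fR·V − fR·V_g = 0
With fR = 9.76×10⁻⁵ × 1570×10³ m = 153 m/s:
V = [−fR + √((fR)² + 4 fR V_g)]/2 = [−153 + √(153² + 4×153×6.89)]/2 = 6.61 m/s
Subgeostrophic (V < V_g = 6.89 m/s), as expected around a low.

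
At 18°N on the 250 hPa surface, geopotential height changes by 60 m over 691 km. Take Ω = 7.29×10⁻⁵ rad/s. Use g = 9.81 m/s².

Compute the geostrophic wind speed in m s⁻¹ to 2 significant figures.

Coriolis parameter at 18°N:
f = 2Ω sin φ = 2 × 7.29×10⁻⁵ × sin 18° = 4.51×10⁻⁵ s⁻¹
Height gradient: |∂Z/∂n| = 60 m / 691000 m = 8.68×10⁻⁵
On a pressure surface, geostrophic balance gives V_g = (g/f)|∂Z/∂n|:
V_g = 9.81 × 8.68×10⁻⁵ / 4.51×10⁻⁵ = 18.9 m/s

19 m s⁻¹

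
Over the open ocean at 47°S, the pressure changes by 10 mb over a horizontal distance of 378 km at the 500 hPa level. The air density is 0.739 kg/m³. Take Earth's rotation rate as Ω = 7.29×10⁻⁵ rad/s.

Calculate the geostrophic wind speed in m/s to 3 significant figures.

Coriolis parameter at 47°S:
f = 2Ω sin φ = 2 × 7.29×10⁻⁵ × sin 47° = 1.07×10⁻⁴ s⁻¹
Pressure gradient: |∂P/∂n| = 1000 Pa / 378000 m = 2.65×10⁻³ Pa/m
Geostrophic balance (pressure-gradient force = Coriolis force):
V_g = (1/(fρ)) |∂P/∂n| = 2.65×10⁻³ / (1.07×10⁻⁴ × 0.739) = 33.6 m/s

33.6 m/s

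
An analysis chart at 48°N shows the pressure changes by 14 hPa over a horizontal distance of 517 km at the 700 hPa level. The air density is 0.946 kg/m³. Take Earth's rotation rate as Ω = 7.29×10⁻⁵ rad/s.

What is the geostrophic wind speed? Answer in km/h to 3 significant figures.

Coriolis parameter at 48°N:
f = 2Ω sin φ = 2 × 7.29×10⁻⁵ × sin 48° = 1.08×10⁻⁴ s⁻¹
Pressure gradient: |∂P/∂n| = 1400 Pa / 517000 m = 2.71×10⁻³ Pa/m
Geostrophic balance (pressure-gradient force = Coriolis force):
V_g = (1/(fρ)) |∂P/∂n| = 2.71×10⁻³ / (1.08×10⁻⁴ × 0.946) = 26.4 m/s
Converting: 26.4 m/s × 3.6 = 95.1 km/h

95.1 km/h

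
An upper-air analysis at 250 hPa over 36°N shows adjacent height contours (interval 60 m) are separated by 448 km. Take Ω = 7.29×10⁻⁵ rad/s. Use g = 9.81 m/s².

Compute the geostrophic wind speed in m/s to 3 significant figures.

Coriolis parameter at 36°N:
f = 2Ω sin φ = 2 × 7.29×10⁻⁵ × sin 36° = 8.57×10⁻⁵ s⁻¹
Height gradient: |∂Z/∂n| = 60 m / 448000 m = 1.34×10⁻⁴
On a pressure surface, geostrophic balance gives V_g = (g/f)|∂Z/∂n|:
V_g = 9.81 × 1.34×10⁻⁴ / 8.57×10⁻⁵ = 15.3 m/s

15.3 m/s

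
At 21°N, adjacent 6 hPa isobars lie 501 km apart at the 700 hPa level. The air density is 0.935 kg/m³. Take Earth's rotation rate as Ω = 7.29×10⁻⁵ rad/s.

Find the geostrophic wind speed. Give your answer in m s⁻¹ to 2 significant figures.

Coriolis parameter at 21°N:
f = 2Ω sin φ = 2 × 7.29×10⁻⁵ × sin 21° = 5.23×10⁻⁵ s⁻¹
Pressure gradient: |∂P/∂n| = 600 Pa / 501000 m = 1.20×10⁻³ Pa/m
Geostrophic balance (pressure-gradient force = Coriolis force):
V_g = (1/(fρ)) |∂P/∂n| = 1.20×10⁻³ / (5.23×10⁻⁵ × 0.935) = 24.5 m/s

25 m s⁻¹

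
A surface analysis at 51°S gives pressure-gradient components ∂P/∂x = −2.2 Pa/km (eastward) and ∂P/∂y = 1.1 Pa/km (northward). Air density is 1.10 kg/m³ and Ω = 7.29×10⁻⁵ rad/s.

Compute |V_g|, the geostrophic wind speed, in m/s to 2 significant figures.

Coriolis parameter at 51°S:
f = 2Ω sin φ = 2 × 7.29×10⁻⁵ × sin 51° = 1.13×10⁻⁴ s⁻¹
In the Southern Hemisphere f is negative: f = −1.13×10⁻⁴ s⁻¹.
Component geostrophic relations (x east, y north):
u_g = −(1/(fρ)) ∂P/∂y,  v_g = (1/(fρ)) ∂P/∂x
u_g = −(1.1×10⁻³)/(−1.13×10⁻⁴ × 1.10) = 8.83 m/s;  v_g = (−2.2×10⁻³)/(−1.13×10⁻⁴ × 1.10) = 17.7 m/s
|V_g| = √(u_g² + v_g²) = 19.7 m/s

20 m/s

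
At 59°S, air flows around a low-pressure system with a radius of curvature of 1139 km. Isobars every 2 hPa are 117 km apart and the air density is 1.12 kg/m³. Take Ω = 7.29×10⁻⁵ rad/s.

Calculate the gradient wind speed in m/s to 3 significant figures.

11.3 m/s

Coriolis parameter at 59°S:
f = 2Ω sin φ = 2 × 7.29×10⁻⁵ × sin 59° = 1.25×10⁻⁴ s⁻¹
Pressure gradient: |∂P/∂n| = 200 Pa / 117000 m = 1.71×10⁻³ Pa/m
Geostrophic speed: V_g = |∂P/∂n|/(fρ) = 1.71×10⁻³/(1.25×10⁻⁴ × 1.12) = 12.2 m/s
Around a low, centrifugal force acts outward with Coriolis, so pressure-gradient force balances both:
(1/ρ)|∂P/∂n| = fV + V²/R  →  V² + fR·V − fR·V_g = 0
With fR = 1.25×10⁻⁴ × 1139×10³ m = 142 m/s:
V = [−fR + √((fR)² + 4 fR V_g)]/2 = [−142 + √(142² + 4×142×12.2)]/2 = 11.3 m/s
Subgeostrophic (V < V_g = 12.2 m/s), as expected around a low.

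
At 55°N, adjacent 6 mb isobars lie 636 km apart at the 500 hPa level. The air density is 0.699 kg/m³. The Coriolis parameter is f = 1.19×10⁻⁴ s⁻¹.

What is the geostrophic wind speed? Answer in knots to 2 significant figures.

22 knots

Pressure gradient: |∂P/∂n| = 600 Pa / 636000 m = 9.43×10⁻⁴ Pa/m
Geostrophic balance (pressure-gradient force = Coriolis force):
V_g = (1/(fρ)) |∂P/∂n| = 9.43×10⁻⁴ / (1.19×10⁻⁴ × 0.699) = 11.3 m/s
Converting: 11.3 m/s × 1.944 = 22 knots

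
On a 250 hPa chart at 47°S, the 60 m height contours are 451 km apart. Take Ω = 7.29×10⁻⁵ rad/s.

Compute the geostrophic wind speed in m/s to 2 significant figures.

12 m/s

Coriolis parameter at 47°S:
f = 2Ω sin φ = 2 × 7.29×10⁻⁵ × sin 47° = 1.07×10⁻⁴ s⁻¹
Height gradient: |∂Z/∂n| = 60 m / 451000 m = 1.33×10⁻⁴
On a pressure surface, geostrophic balance gives V_g = (g/f)|∂Z/∂n|:
V_g = 9.81 × 1.33×10⁻⁴ / 1.07×10⁻⁴ = 12.2 m/s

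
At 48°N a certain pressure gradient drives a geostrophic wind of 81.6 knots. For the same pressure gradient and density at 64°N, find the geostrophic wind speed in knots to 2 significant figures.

67 knots

With the same pressure gradient and density, V_g ∝ 1/f ∝ 1/sin φ.
V₂ = V₁ · sin φ₁ / sin φ₂ = 81.6 × sin 48° / sin 64°
V₂ = 81.6 × 0.7431/0.8988 = 67 knots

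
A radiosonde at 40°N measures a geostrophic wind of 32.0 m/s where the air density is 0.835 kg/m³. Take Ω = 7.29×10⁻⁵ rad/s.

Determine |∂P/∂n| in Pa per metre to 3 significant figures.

2.50×10⁻³ Pa/m

Coriolis parameter at 40°N:
f = 2Ω sin φ = 2 × 7.29×10⁻⁵ × sin 40° = 9.37×10⁻⁵ s⁻¹
Geostrophic balance rearranged: |∂P/∂n| = f ρ V_g
|∂P/∂n| = 9.37×10⁻⁵ × 0.835 × 32.0 = 2.50×10⁻³ Pa/m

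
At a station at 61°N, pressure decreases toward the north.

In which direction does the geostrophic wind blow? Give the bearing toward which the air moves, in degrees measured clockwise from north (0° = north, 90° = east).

090°

The pressure-gradient force points toward the north (bearing 000°).
Geostrophic balance: in the Northern Hemisphere the Coriolis force deflects motion to the right, so the geostrophic wind blows 90° to the right of the pressure-gradient force (low pressure on the left).
Rotating 000° by 90° clockwise gives 090° — the wind blows toward the east.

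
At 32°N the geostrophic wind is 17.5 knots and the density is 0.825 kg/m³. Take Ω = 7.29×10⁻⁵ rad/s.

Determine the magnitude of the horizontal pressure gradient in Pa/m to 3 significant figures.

Coriolis parameter at 32°N:
f = 2Ω sin φ = 2 × 7.29×10⁻⁵ × sin 32° = 7.73×10⁻⁵ s⁻¹
Wind speed in SI: 17.5 knots = 9.00 m/s
Geostrophic balance rearranged: |∂P/∂n| = f ρ V_g
|∂P/∂n| = 7.73×10⁻⁵ × 0.825 × 9.00 = 5.74×10⁻⁴ Pa/m

5.74×10⁻⁴ Pa/m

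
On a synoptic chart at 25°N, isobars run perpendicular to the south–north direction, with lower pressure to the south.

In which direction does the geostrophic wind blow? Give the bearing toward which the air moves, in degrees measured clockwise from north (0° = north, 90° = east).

The pressure-gradient force points toward the south (bearing 180°).
Geostrophic balance: in the Northern Hemisphere the Coriolis force deflects motion to the right, so the geostrophic wind blows 90° to the right of the pressure-gradient force (low pressure on the left).
Rotating 180° by 90° clockwise gives 270° — the wind blows toward the west.

270°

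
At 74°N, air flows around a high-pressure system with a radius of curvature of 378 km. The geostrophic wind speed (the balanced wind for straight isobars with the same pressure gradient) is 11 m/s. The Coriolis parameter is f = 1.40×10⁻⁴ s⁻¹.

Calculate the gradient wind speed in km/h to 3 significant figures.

56.1 km/h

Around a high, pressure-gradient force acts outward with centrifugal, so Coriolis balances both:
fV = (1/ρ)|∂P/∂n| + V²/R  →  V² − fR·V + fR·V_g = 0
With fR = 1.40×10⁻⁴ × 378×10³ m = 52.9 m/s:
V = [fR − √((fR)² − 4 fR V_g)]/2 = [52.9 − √(52.9² − 4×52.9×11)]/2 = 15.6 m/s
Supergeostrophic (V > V_g = 11 m/s), as expected around a high.
Converting: 15.6 m/s × 3.6 = 56.1 km/h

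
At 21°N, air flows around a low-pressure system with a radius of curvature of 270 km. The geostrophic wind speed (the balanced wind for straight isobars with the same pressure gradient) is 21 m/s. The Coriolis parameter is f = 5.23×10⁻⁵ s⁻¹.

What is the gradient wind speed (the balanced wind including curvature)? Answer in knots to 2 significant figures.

Around a low, centrifugal force acts outward with Coriolis, so pressure-gradient force balances both:
(1/ρ)|∂P/∂n| = fV + V²/R  →  V² + fR·V − fR·V_g = 0
With fR = 5.23×10⁻⁵ × 270×10³ m = 14.1 m/s:
V = [−fR + √((fR)² + 4 fR V_g)]/2 = [−14.1 + √(14.1² + 4×14.1×21)]/2 = 11.6 m/s
Subgeostrophic (V < V_g = 21 m/s), as expected around a low.
Converting: 11.6 m/s × 1.944 = 22 knots

22 knots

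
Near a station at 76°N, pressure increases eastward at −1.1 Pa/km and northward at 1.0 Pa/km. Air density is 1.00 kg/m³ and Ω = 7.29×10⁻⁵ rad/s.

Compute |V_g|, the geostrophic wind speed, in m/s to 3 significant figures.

10.5 m/s

Coriolis parameter at 76°N:
f = 2Ω sin φ = 2 × 7.29×10⁻⁵ × sin 76° = 1.41×10⁻⁴ s⁻¹
Component geostrophic relations (x east, y north):
u_g = −(1/(fρ)) ∂P/∂y,  v_g = (1/(fρ)) ∂P/∂x
u_g = −(1.0×10⁻³)/(1.41×10⁻⁴ × 1.00) = −7.07 m/s;  v_g = (−1.1×10⁻³)/(1.41×10⁻⁴ × 1.00) = −7.78 m/s
|V_g| = √(u_g² + v_g²) = 10.5 m/s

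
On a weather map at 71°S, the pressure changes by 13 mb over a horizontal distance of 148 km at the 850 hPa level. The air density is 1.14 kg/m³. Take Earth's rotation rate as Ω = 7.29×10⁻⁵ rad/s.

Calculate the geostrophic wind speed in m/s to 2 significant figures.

56 m/s

Coriolis parameter at 71°S:
f = 2Ω sin φ = 2 × 7.29×10⁻⁵ × sin 71° = 1.38×10⁻⁴ s⁻¹
Pressure gradient: |∂P/∂n| = 1300 Pa / 148000 m = 8.78×10⁻³ Pa/m
Geostrophic balance (pressure-gradient force = Coriolis force):
V_g = (1/(fρ)) |∂P/∂n| = 8.78×10⁻³ / (1.38×10⁻⁴ × 1.14) = 55.9 m/s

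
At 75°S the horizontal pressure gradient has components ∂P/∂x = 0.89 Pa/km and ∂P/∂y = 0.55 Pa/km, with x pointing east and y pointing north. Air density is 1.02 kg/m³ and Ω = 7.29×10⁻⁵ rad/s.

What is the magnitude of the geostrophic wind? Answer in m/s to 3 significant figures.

7.28 m/s

Coriolis parameter at 75°S:
f = 2Ω sin φ = 2 × 7.29×10⁻⁵ × sin 75° = 1.41×10⁻⁴ s⁻¹
In the Southern Hemisphere f is negative: f = −1.41×10⁻⁴ s⁻¹.
Component geostrophic relations (x east, y north):
u_g = −(1/(fρ)) ∂P/∂y,  v_g = (1/(fρ)) ∂P/∂x
u_g = −(0.55×10⁻³)/(−1.41×10⁻⁴ × 1.02) = 3.83 m/s;  v_g = (0.89×10⁻³)/(−1.41×10⁻⁴ × 1.02) = −6.20 m/s
|V_g| = √(u_g² + v_g²) = 7.28 m/s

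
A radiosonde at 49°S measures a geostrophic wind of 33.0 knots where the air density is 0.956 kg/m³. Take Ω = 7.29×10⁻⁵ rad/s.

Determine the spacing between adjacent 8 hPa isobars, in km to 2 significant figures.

Coriolis parameter at 49°S:
f = 2Ω sin φ = 2 × 7.29×10⁻⁵ × sin 49° = 1.10×10⁻⁴ s⁻¹
Wind speed in SI: 33.0 knots = 17.0 m/s
Geostrophic balance rearranged: |∂P/∂n| = f ρ V_g
|∂P/∂n| = 1.10×10⁻⁴ × 0.956 × 17.0 = 1.79×10⁻³ Pa/m
Isobar spacing: Δn = ΔP/|∂P/∂n| = 800 Pa / 1.79×10⁻³ Pa/m = 447964 m ≈ 450 km

450 km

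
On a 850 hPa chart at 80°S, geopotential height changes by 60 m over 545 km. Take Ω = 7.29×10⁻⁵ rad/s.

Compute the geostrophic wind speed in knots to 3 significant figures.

Coriolis parameter at 80°S:
f = 2Ω sin φ = 2 × 7.29×10⁻⁵ × sin 80° = 1.44×10⁻⁴ s⁻¹
Height gradient: |∂Z/∂n| = 60 m / 545000 m = 1.10×10⁻⁴
On a pressure surface, geostrophic balance gives V_g = (g/f)|∂Z/∂n|:
V_g = 9.81 × 1.10×10⁻⁴ / 1.44×10⁻⁴ = 7.52 m/s
Converting: 7.52 m/s × 1.944 = 14.6 knots

14.6 knots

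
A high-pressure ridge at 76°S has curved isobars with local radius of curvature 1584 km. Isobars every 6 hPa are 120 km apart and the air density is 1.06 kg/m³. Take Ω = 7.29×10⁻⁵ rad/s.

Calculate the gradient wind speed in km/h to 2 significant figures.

150 km/h

Coriolis parameter at 76°S:
f = 2Ω sin φ = 2 × 7.29×10⁻⁵ × sin 76° = 1.41×10⁻⁴ s⁻¹
Pressure gradient: |∂P/∂n| = 600 Pa / 120000 m = 5.00×10⁻³ Pa/m
Geostrophic speed: V_g = |∂P/∂n|/(fρ) = 5.00×10⁻³/(1.41×10⁻⁴ × 1.06) = 33.3 m/s
Around a high, pressure-gradient force acts outward with centrifugal, so Coriolis balances both:
fV = (1/ρ)|∂P/∂n| + V²/R  →  V² − fR·V + fR·V_g = 0
With fR = 1.41×10⁻⁴ × 1584×10³ m = 224 m/s:
V = [fR − √((fR)² − 4 fR V_g)]/2 = [224 − √(224² − 4×224×33.3)]/2 = 40.8 m/s
Supergeostrophic (V > V_g = 33.3 m/s), as expected around a high.
Converting: 40.8 m/s × 3.6 = 150 km/h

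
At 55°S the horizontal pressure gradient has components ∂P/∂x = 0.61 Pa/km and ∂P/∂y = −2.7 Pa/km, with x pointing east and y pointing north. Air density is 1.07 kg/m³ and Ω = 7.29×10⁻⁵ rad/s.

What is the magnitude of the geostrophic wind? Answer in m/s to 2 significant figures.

22 m/s

Coriolis parameter at 55°S:
f = 2Ω sin φ = 2 × 7.29×10⁻⁵ × sin 55° = 1.19×10⁻⁴ s⁻¹
In the Southern Hemisphere f is negative: f = −1.19×10⁻⁴ s⁻¹.
Component geostrophic relations (x east, y north):
u_g = −(1/(fρ)) ∂P/∂y,  v_g = (1/(fρ)) ∂P/∂x
u_g = −(−2.7×10⁻³)/(−1.19×10⁻⁴ × 1.07) = −21.1 m/s;  v_g = (0.61×10⁻³)/(−1.19×10⁻⁴ × 1.07) = −4.77 m/s
|V_g| = √(u_g² + v_g²) = 21.7 m/s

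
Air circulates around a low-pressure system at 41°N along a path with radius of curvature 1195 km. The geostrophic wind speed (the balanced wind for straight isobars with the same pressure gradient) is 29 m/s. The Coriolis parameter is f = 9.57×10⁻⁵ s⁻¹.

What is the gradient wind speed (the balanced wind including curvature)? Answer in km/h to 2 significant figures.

Around a low, centrifugal force acts outward with Coriolis, so pressure-gradient force balances both:
(1/ρ)|∂P/∂n| = fV + V²/R  →  V² + fR·V − fR·V_g = 0
With fR = 9.57×10⁻⁵ × 1195×10³ m = 114 m/s:
V = [−fR + √((fR)² + 4 fR V_g)]/2 = [−114 + √(114² + 4×114×29)]/2 = 24 m/s
Subgeostrophic (V < V_g = 29 m/s), as expected around a low.
Converting: 24 m/s × 3.6 = 86 km/h

86 km/h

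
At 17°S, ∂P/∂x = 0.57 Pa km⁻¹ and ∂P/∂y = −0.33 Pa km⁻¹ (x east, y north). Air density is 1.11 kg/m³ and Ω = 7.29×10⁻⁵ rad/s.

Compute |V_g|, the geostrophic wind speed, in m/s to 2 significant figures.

14 m/s

Coriolis parameter at 17°S:
f = 2Ω sin φ = 2 × 7.29×10⁻⁵ × sin 17° = 4.26×10⁻⁵ s⁻¹
In the Southern Hemisphere f is negative: f = −4.26×10⁻⁵ s⁻¹.
Component geostrophic relations (x east, y north):
u_g = −(1/(fρ)) ∂P/∂y,  v_g = (1/(fρ)) ∂P/∂x
u_g = −(−0.33×10⁻³)/(−4.26×10⁻⁵ × 1.11) = −6.97 m/s;  v_g = (0.57×10⁻³)/(−4.26×10⁻⁵ × 1.11) = −12.0 m/s
|V_g| = √(u_g² + v_g²) = 13.9 m/s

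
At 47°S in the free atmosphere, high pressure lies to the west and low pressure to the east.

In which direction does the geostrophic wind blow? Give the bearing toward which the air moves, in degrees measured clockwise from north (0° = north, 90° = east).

The pressure-gradient force points toward the east (bearing 090°).
Geostrophic balance: in the Southern Hemisphere the Coriolis force deflects motion to the left, so the geostrophic wind blows 90° to the left of the pressure-gradient force (low pressure on the right).
Rotating 090° by 90° counterclockwise gives 000° — the wind blows toward the north.

000°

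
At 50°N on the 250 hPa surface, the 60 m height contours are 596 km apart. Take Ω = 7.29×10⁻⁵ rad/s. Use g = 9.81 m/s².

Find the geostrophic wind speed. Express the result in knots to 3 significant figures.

17.2 knots

Coriolis parameter at 50°N:
f = 2Ω sin φ = 2 × 7.29×10⁻⁵ × sin 50° = 1.12×10⁻⁴ s⁻¹
Height gradient: |∂Z/∂n| = 60 m / 596000 m = 1.01×10⁻⁴
On a pressure surface, geostrophic balance gives V_g = (g/f)|∂Z/∂n|:
V_g = 9.81 × 1.01×10⁻⁴ / 1.12×10⁻⁴ = 8.84 m/s
Converting: 8.84 m/s × 1.944 = 17.2 knots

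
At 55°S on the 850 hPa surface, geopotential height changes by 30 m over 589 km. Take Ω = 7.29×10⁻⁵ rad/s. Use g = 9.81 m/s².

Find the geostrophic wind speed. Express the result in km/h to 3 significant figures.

Coriolis parameter at 55°S:
f = 2Ω sin φ = 2 × 7.29×10⁻⁵ × sin 55° = 1.19×10⁻⁴ s⁻¹
Height gradient: |∂Z/∂n| = 30 m / 589000 m = 5.09×10⁻⁵
On a pressure surface, geostrophic balance gives V_g = (g/f)|∂Z/∂n|:
V_g = 9.81 × 5.09×10⁻⁵ / 1.19×10⁻⁴ = 4.18 m/s
Converting: 4.18 m/s × 3.6 = 15.1 km/h

15.1 km/h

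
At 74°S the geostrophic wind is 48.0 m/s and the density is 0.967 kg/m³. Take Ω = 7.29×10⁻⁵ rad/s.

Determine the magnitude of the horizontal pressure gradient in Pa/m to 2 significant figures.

6.5×10⁻³ Pa/m

Coriolis parameter at 74°S:
f = 2Ω sin φ = 2 × 7.29×10⁻⁵ × sin 74° = 1.40×10⁻⁴ s⁻¹
Geostrophic balance rearranged: |∂P/∂n| = f ρ V_g
|∂P/∂n| = 1.40×10⁻⁴ × 0.967 × 48.0 = 6.51×10⁻³ Pa/m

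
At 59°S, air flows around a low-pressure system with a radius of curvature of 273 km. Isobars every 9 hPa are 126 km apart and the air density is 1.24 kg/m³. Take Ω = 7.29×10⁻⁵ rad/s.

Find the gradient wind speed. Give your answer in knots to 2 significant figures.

51 knots

Coriolis parameter at 59°S:
f = 2Ω sin φ = 2 × 7.29×10⁻⁵ × sin 59° = 1.25×10⁻⁴ s⁻¹
Pressure gradient: |∂P/∂n| = 900 Pa / 126000 m = 7.14×10⁻³ Pa/m
Geostrophic speed: V_g = |∂P/∂n|/(fρ) = 7.14×10⁻³/(1.25×10⁻⁴ × 1.24) = 46.1 m/s
Around a low, centrifugal force acts outward with Coriolis, so pressure-gradient force balances both:
(1/ρ)|∂P/∂n| = fV + V²/R  →  V² + fR·V − fR·V_g = 0
With fR = 1.25×10⁻⁴ × 273×10³ m = 34.1 m/s:
V = [−fR + √((fR)² + 4 fR V_g)]/2 = [−34.1 + √(34.1² + 4×34.1×46.1)]/2 = 26.1 m/s
Subgeostrophic (V < V_g = 46.1 m/s), as expected around a low.
Converting: 26.1 m/s × 1.944 = 51 knots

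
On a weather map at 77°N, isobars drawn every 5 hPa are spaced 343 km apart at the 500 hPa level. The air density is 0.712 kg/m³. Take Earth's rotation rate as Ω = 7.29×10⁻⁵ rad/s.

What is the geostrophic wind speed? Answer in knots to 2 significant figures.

28 knots

Coriolis parameter at 77°N:
f = 2Ω sin φ = 2 × 7.29×10⁻⁵ × sin 77° = 1.42×10⁻⁴ s⁻¹
Pressure gradient: |∂P/∂n| = 500 Pa / 343000 m = 1.46×10⁻³ Pa/m
Geostrophic balance (pressure-gradient force = Coriolis force):
V_g = (1/(fρ)) |∂P/∂n| = 1.46×10⁻³ / (1.42×10⁻⁴ × 0.712) = 14.4 m/s
Converting: 14.4 m/s × 1.944 = 28 knots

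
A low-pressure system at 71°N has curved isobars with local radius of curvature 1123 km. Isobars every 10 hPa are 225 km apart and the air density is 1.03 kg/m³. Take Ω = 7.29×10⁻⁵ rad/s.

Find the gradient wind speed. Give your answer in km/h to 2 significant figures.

96 km/h

Coriolis parameter at 71°N:
f = 2Ω sin φ = 2 × 7.29×10⁻⁵ × sin 71° = 1.38×10⁻⁴ s⁻¹
Pressure gradient: |∂P/∂n| = 1000 Pa / 225000 m = 4.44×10⁻³ Pa/m
Geostrophic speed: V_g = |∂P/∂n|/(fρ) = 4.44×10⁻³/(1.38×10⁻⁴ × 1.03) = 31.3 m/s
Around a low, centrifugal force acts outward with Coriolis, so pressure-gradient force balances both:
(1/ρ)|∂P/∂n| = fV + V²/R  →  V² + fR·V − fR·V_g = 0
With fR = 1.38×10⁻⁴ × 1123×10³ m = 155 m/s:
V = [−fR + √((fR)² + 4 fR V_g)]/2 = [−155 + √(155² + 4×155×31.3)]/2 = 26.7 m/s
Subgeostrophic (V < V_g = 31.3 m/s), as expected around a low.
Converting: 26.7 m/s × 3.6 = 96 km/h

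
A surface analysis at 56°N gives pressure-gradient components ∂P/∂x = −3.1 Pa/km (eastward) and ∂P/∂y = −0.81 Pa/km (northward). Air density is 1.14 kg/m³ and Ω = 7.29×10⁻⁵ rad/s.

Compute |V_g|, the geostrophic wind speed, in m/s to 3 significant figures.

23.3 m/s

Coriolis parameter at 56°N:
f = 2Ω sin φ = 2 × 7.29×10⁻⁵ × sin 56° = 1.21×10⁻⁴ s⁻¹
Component geostrophic relations (x east, y north):
u_g = −(1/(fρ)) ∂P/∂y,  v_g = (1/(fρ)) ∂P/∂x
u_g = −(−0.81×10⁻³)/(1.21×10⁻⁴ × 1.14) = 5.88 m/s;  v_g = (−3.1×10⁻³)/(1.21×10⁻⁴ × 1.14) = −22.5 m/s
|V_g| = √(u_g² + v_g²) = 23.3 m/s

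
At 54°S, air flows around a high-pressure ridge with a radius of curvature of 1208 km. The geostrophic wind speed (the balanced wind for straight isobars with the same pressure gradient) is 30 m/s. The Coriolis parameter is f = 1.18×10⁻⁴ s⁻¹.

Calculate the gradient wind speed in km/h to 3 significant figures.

155 km/h

Around a high, pressure-gradient force acts outward with centrifugal, so Coriolis balances both:
fV = (1/ρ)|∂P/∂n| + V²/R  →  V² − fR·V + fR·V_g = 0
With fR = 1.18×10⁻⁴ × 1208×10³ m = 143 m/s:
V = [fR − √((fR)² − 4 fR V_g)]/2 = [143 − √(143² − 4×143×30)]/2 = 42.9 m/s
Supergeostrophic (V > V_g = 30 m/s), as expected around a high.
Converting: 42.9 m/s × 3.6 = 155 km/h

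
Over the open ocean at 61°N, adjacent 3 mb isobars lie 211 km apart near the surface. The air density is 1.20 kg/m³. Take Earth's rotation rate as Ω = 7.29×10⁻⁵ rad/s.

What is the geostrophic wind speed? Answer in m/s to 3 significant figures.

Coriolis parameter at 61°N:
f = 2Ω sin φ = 2 × 7.29×10⁻⁵ × sin 61° = 1.28×10⁻⁴ s⁻¹
Pressure gradient: |∂P/∂n| = 300 Pa / 211000 m = 1.42×10⁻³ Pa/m
Geostrophic balance (pressure-gradient force = Coriolis force):
V_g = (1/(fρ)) |∂P/∂n| = 1.42×10⁻³ / (1.28×10⁻⁴ × 1.20) = 9.29 m/s

9.29 m/s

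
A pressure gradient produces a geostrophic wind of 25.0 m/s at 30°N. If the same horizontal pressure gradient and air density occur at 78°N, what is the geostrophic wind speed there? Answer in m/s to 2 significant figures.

13 m/s

With the same pressure gradient and density, V_g ∝ 1/f ∝ 1/sin φ.
V₂ = V₁ · sin φ₁ / sin φ₂ = 25.0 × sin 30° / sin 78°
V₂ = 25.0 × 0.5000/0.9781 = 13 m/s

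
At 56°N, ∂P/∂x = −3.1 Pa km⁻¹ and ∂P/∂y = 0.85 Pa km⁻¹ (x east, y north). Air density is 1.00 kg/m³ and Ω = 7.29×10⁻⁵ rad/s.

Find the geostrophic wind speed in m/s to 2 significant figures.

27 m/s

Coriolis parameter at 56°N:
f = 2Ω sin φ = 2 × 7.29×10⁻⁵ × sin 56° = 1.21×10⁻⁴ s⁻¹
Component geostrophic relations (x east, y north):
u_g = −(1/(fρ)) ∂P/∂y,  v_g = (1/(fρ)) ∂P/∂x
u_g = −(0.85×10⁻³)/(1.21×10⁻⁴ × 1.00) = −7.03 m/s;  v_g = (−3.1×10⁻³)/(1.21×10⁻⁴ × 1.00) = −25.6 m/s
|V_g| = √(u_g² + v_g²) = 26.6 m/s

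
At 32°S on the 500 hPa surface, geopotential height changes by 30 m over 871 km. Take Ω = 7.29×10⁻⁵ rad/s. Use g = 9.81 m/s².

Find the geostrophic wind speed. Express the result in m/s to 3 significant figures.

4.37 m/s

Coriolis parameter at 32°S:
f = 2Ω sin φ = 2 × 7.29×10⁻⁵ × sin 32° = 7.73×10⁻⁵ s⁻¹
Height gradient: |∂Z/∂n| = 30 m / 871000 m = 3.44×10⁻⁵
On a pressure surface, geostrophic balance gives V_g = (g/f)|∂Z/∂n|:
V_g = 9.81 × 3.44×10⁻⁵ / 7.73×10⁻⁵ = 4.37 m/s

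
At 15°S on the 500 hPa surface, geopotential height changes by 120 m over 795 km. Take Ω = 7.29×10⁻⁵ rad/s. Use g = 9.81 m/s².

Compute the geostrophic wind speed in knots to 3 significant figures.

76.3 knots

Coriolis parameter at 15°S:
f = 2Ω sin φ = 2 × 7.29×10⁻⁵ × sin 15° = 3.77×10⁻⁵ s⁻¹
Height gradient: |∂Z/∂n| = 120 m / 795000 m = 1.51×10⁻⁴
On a pressure surface, geostrophic balance gives V_g = (g/f)|∂Z/∂n|:
V_g = 9.81 × 1.51×10⁻⁴ / 3.77×10⁻⁵ = 39.2 m/s
Converting: 39.2 m/s × 1.944 = 76.3 knots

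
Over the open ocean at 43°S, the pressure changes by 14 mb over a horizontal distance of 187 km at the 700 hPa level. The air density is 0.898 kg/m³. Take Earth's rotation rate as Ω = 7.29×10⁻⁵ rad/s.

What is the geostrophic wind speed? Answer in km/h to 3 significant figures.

Coriolis parameter at 43°S:
f = 2Ω sin φ = 2 × 7.29×10⁻⁵ × sin 43° = 9.94×10⁻⁵ s⁻¹
Pressure gradient: |∂P/∂n| = 1400 Pa / 187000 m = 7.49×10⁻³ Pa/m
Geostrophic balance (pressure-gradient force = Coriolis force):
V_g = (1/(fρ)) |∂P/∂n| = 7.49×10⁻³ / (9.94×10⁻⁵ × 0.898) = 83.8 m/s
Converting: 83.8 m/s × 3.6 = 302 km/h

302 km/h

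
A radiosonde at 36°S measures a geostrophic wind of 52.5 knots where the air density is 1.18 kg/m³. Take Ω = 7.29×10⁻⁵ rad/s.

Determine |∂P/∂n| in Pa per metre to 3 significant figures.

2.73×10⁻³ Pa/m

Coriolis parameter at 36°S:
f = 2Ω sin φ = 2 × 7.29×10⁻⁵ × sin 36° = 8.57×10⁻⁵ s⁻¹
Wind speed in SI: 52.5 knots = 27.0 m/s
Geostrophic balance rearranged: |∂P/∂n| = f ρ V_g
|∂P/∂n| = 8.57×10⁻⁵ × 1.18 × 27.0 = 2.73×10⁻³ Pa/m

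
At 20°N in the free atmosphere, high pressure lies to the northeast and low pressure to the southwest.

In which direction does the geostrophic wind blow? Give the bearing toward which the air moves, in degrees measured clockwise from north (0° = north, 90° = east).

315°

The pressure-gradient force points toward the southwest (bearing 225°).
Geostrophic balance: in the Northern Hemisphere the Coriolis force deflects motion to the right, so the geostrophic wind blows 90° to the right of the pressure-gradient force (low pressure on the left).
Rotating 225° by 90° clockwise gives 315° — the wind blows toward the northwest.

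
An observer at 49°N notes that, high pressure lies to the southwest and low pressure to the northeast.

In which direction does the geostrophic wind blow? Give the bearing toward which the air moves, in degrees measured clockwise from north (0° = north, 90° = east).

135°

The pressure-gradient force points toward the northeast (bearing 045°).
Geostrophic balance: in the Northern Hemisphere the Coriolis force deflects motion to the right, so the geostrophic wind blows 90° to the right of the pressure-gradient force (low pressure on the left).
Rotating 045° by 90° clockwise gives 135° — the wind blows toward the southeast.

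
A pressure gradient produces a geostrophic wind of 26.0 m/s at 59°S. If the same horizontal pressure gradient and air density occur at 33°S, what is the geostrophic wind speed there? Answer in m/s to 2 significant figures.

With the same pressure gradient and density, V_g ∝ 1/f ∝ 1/sin φ.
V₂ = V₁ · sin φ₁ / sin φ₂ = 26.0 × sin 59° / sin 33°
V₂ = 26.0 × 0.8572/0.5446 = 41 m/s

41 m/s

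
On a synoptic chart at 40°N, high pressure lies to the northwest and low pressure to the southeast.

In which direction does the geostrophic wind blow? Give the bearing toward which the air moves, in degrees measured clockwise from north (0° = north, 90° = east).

225°

The pressure-gradient force points toward the southeast (bearing 135°).
Geostrophic balance: in the Northern Hemisphere the Coriolis force deflects motion to the right, so the geostrophic wind blows 90° to the right of the pressure-gradient force (low pressure on the left).
Rotating 135° by 90° clockwise gives 225° — the wind blows toward the southwest.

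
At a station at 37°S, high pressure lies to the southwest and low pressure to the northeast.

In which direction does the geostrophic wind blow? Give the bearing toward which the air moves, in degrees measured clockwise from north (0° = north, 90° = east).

315°

The pressure-gradient force points toward the northeast (bearing 045°).
Geostrophic balance: in the Southern Hemisphere the Coriolis force deflects motion to the left, so the geostrophic wind blows 90° to the left of the pressure-gradient force (low pressure on the right).
Rotating 045° by 90° counterclockwise gives 315° — the wind blows toward the northwest.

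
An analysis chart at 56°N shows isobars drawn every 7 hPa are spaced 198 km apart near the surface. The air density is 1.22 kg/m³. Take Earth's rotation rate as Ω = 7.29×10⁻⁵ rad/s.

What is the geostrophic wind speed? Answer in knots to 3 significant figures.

Coriolis parameter at 56°N:
f = 2Ω sin φ = 2 × 7.29×10⁻⁵ × sin 56° = 1.21×10⁻⁴ s⁻¹
Pressure gradient: |∂P/∂n| = 700 Pa / 198000 m = 3.54×10⁻³ Pa/m
Geostrophic balance (pressure-gradient force = Coriolis force):
V_g = (1/(fρ)) |∂P/∂n| = 3.54×10⁻³ / (1.21×10⁻⁴ × 1.22) = 24.0 m/s
Converting: 24.0 m/s × 1.944 = 46.6 knots

46.6 knots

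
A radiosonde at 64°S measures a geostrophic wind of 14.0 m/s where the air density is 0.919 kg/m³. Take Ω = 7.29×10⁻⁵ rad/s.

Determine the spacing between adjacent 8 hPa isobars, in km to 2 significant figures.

Coriolis parameter at 64°S:
f = 2Ω sin φ = 2 × 7.29×10⁻⁵ × sin 64° = 1.31×10⁻⁴ s⁻¹
Geostrophic balance rearranged: |∂P/∂n| = f ρ V_g
|∂P/∂n| = 1.31×10⁻⁴ × 0.919 × 14.0 = 1.69×10⁻³ Pa/m
Isobar spacing: Δn = ΔP/|∂P/∂n| = 800 Pa / 1.69×10⁻³ Pa/m = 474492 m ≈ 470 km

470 km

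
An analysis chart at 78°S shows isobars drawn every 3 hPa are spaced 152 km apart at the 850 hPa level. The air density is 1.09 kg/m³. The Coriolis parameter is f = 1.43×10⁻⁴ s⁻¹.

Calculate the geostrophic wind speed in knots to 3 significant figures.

Pressure gradient: |∂P/∂n| = 300 Pa / 152000 m = 1.97×10⁻³ Pa/m
Geostrophic balance (pressure-gradient force = Coriolis force):
V_g = (1/(fρ)) |∂P/∂n| = 1.97×10⁻³ / (1.43×10⁻⁴ × 1.09) = 12.7 m/s
Converting: 12.7 m/s × 1.944 = 24.6 knots

24.6 knots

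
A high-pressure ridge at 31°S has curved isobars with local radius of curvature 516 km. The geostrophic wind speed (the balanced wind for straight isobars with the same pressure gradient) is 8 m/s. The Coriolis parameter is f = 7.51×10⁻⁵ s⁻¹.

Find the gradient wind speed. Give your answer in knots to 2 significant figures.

22 knots

Around a high, pressure-gradient force acts outward with centrifugal, so Coriolis balances both:
fV = (1/ρ)|∂P/∂n| + V²/R  →  V² − fR·V + fR·V_g = 0
With fR = 7.51×10⁻⁵ × 516×10³ m = 38.8 m/s:
V = [fR − √((fR)² − 4 fR V_g)]/2 = [38.8 − √(38.8² − 4×38.8×8)]/2 = 11.3 m/s
Supergeostrophic (V > V_g = 8 m/s), as expected around a high.
Converting: 11.3 m/s × 1.944 = 22 knots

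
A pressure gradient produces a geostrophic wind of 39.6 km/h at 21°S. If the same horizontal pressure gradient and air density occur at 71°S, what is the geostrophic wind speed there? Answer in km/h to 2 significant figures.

15 km/h

With the same pressure gradient and density, V_g ∝ 1/f ∝ 1/sin φ.
V₂ = V₁ · sin φ₁ / sin φ₂ = 39.6 × sin 21° / sin 71°
V₂ = 39.6 × 0.3584/0.9455 = 15 km/h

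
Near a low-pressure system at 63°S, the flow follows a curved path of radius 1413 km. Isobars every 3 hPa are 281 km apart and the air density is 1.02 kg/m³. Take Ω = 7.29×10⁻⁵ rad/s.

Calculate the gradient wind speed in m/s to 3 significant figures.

Coriolis parameter at 63°S:
f = 2Ω sin φ = 2 × 7.29×10⁻⁵ × sin 63° = 1.30×10⁻⁴ s⁻¹
Pressure gradient: |∂P/∂n| = 300 Pa / 281000 m = 1.07×10⁻³ Pa/m
Geostrophic speed: V_g = |∂P/∂n|/(fρ) = 1.07×10⁻³/(1.30×10⁻⁴ × 1.02) = 8.06 m/s
Around a low, centrifugal force acts outward with Coriolis, so pressure-gradient force balances both:
(1/ρ)|∂P/∂n| = fV + V²/R  →  V² + fR·V − fR·V_g = 0
With fR = 1.30×10⁻⁴ × 1413×10³ m = 184 m/s:
V = [−fR + √((fR)² + 4 fR V_g)]/2 = [−184 + √(184² + 4×184×8.06)]/2 = 7.73 m/s
Subgeostrophic (V < V_g = 8.06 m/s), as expected around a low.

7.73 m/s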